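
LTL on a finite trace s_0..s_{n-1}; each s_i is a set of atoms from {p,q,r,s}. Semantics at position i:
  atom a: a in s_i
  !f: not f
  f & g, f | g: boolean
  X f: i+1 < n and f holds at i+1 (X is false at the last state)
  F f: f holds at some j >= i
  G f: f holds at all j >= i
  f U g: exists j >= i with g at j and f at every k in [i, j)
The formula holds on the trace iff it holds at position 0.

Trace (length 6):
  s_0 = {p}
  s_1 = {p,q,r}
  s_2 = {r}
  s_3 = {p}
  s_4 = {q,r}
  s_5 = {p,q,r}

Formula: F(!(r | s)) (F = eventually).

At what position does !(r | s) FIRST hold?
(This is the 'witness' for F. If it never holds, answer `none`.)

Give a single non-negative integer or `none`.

s_0={p}: !(r | s)=True (r | s)=False r=False s=False
s_1={p,q,r}: !(r | s)=False (r | s)=True r=True s=False
s_2={r}: !(r | s)=False (r | s)=True r=True s=False
s_3={p}: !(r | s)=True (r | s)=False r=False s=False
s_4={q,r}: !(r | s)=False (r | s)=True r=True s=False
s_5={p,q,r}: !(r | s)=False (r | s)=True r=True s=False
F(!(r | s)) holds; first witness at position 0.

Answer: 0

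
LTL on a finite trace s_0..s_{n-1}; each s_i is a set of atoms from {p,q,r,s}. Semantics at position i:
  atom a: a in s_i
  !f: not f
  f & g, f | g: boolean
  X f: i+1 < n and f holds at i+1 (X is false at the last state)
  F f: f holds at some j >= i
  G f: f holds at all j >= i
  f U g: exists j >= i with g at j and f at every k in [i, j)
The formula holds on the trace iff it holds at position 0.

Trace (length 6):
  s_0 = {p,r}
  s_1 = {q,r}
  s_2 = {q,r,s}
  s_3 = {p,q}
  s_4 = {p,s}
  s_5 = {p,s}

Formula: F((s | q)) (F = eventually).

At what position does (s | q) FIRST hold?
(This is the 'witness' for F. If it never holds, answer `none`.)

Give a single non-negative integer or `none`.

s_0={p,r}: (s | q)=False s=False q=False
s_1={q,r}: (s | q)=True s=False q=True
s_2={q,r,s}: (s | q)=True s=True q=True
s_3={p,q}: (s | q)=True s=False q=True
s_4={p,s}: (s | q)=True s=True q=False
s_5={p,s}: (s | q)=True s=True q=False
F((s | q)) holds; first witness at position 1.

Answer: 1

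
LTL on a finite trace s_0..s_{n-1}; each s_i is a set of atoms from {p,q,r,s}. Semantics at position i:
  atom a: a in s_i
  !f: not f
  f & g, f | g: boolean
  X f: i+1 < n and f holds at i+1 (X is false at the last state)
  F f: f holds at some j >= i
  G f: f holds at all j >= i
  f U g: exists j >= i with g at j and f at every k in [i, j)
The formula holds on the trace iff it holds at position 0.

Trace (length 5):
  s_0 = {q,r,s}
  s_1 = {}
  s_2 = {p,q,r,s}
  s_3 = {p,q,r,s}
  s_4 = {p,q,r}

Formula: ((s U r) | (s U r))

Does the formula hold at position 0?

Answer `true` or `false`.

Answer: true

Derivation:
s_0={q,r,s}: ((s U r) | (s U r))=True (s U r)=True s=True r=True
s_1={}: ((s U r) | (s U r))=False (s U r)=False s=False r=False
s_2={p,q,r,s}: ((s U r) | (s U r))=True (s U r)=True s=True r=True
s_3={p,q,r,s}: ((s U r) | (s U r))=True (s U r)=True s=True r=True
s_4={p,q,r}: ((s U r) | (s U r))=True (s U r)=True s=False r=True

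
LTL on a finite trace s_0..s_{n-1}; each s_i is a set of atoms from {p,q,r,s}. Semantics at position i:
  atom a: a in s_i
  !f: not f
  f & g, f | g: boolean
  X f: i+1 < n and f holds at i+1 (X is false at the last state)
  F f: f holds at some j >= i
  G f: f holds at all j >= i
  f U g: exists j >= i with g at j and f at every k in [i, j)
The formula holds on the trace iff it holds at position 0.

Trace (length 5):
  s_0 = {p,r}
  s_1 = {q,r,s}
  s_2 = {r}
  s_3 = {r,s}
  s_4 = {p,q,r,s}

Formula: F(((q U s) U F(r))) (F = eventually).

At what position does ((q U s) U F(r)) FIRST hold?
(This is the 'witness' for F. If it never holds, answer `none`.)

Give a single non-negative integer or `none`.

Answer: 0

Derivation:
s_0={p,r}: ((q U s) U F(r))=True (q U s)=False q=False s=False F(r)=True r=True
s_1={q,r,s}: ((q U s) U F(r))=True (q U s)=True q=True s=True F(r)=True r=True
s_2={r}: ((q U s) U F(r))=True (q U s)=False q=False s=False F(r)=True r=True
s_3={r,s}: ((q U s) U F(r))=True (q U s)=True q=False s=True F(r)=True r=True
s_4={p,q,r,s}: ((q U s) U F(r))=True (q U s)=True q=True s=True F(r)=True r=True
F(((q U s) U F(r))) holds; first witness at position 0.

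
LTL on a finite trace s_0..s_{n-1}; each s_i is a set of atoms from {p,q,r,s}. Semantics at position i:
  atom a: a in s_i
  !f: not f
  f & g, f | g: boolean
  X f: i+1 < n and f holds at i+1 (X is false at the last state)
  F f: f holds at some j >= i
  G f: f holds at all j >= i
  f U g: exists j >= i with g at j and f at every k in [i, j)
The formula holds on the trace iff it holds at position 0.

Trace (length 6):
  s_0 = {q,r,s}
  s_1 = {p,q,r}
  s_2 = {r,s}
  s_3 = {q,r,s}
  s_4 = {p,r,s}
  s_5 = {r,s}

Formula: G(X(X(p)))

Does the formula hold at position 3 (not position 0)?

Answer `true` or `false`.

s_0={q,r,s}: G(X(X(p)))=False X(X(p))=False X(p)=True p=False
s_1={p,q,r}: G(X(X(p)))=False X(X(p))=False X(p)=False p=True
s_2={r,s}: G(X(X(p)))=False X(X(p))=True X(p)=False p=False
s_3={q,r,s}: G(X(X(p)))=False X(X(p))=False X(p)=True p=False
s_4={p,r,s}: G(X(X(p)))=False X(X(p))=False X(p)=False p=True
s_5={r,s}: G(X(X(p)))=False X(X(p))=False X(p)=False p=False
Evaluating at position 3: result = False

Answer: false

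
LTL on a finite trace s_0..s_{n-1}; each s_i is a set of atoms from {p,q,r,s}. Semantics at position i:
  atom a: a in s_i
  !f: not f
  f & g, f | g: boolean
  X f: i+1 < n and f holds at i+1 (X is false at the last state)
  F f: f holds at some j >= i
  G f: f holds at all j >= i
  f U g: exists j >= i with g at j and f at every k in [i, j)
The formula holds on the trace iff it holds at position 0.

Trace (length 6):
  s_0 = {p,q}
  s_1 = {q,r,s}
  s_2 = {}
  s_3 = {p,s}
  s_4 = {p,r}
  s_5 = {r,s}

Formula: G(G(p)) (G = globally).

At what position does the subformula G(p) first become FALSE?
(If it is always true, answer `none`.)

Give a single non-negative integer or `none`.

s_0={p,q}: G(p)=False p=True
s_1={q,r,s}: G(p)=False p=False
s_2={}: G(p)=False p=False
s_3={p,s}: G(p)=False p=True
s_4={p,r}: G(p)=False p=True
s_5={r,s}: G(p)=False p=False
G(G(p)) holds globally = False
First violation at position 0.

Answer: 0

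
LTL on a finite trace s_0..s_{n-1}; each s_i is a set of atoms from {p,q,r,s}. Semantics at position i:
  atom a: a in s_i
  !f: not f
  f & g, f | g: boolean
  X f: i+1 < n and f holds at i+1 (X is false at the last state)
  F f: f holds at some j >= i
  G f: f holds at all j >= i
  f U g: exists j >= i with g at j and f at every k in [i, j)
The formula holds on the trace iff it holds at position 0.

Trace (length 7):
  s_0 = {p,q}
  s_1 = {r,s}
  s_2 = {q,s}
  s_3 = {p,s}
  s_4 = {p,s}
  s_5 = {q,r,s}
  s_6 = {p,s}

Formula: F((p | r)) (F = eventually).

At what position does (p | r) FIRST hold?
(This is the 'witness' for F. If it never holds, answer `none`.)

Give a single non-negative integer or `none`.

s_0={p,q}: (p | r)=True p=True r=False
s_1={r,s}: (p | r)=True p=False r=True
s_2={q,s}: (p | r)=False p=False r=False
s_3={p,s}: (p | r)=True p=True r=False
s_4={p,s}: (p | r)=True p=True r=False
s_5={q,r,s}: (p | r)=True p=False r=True
s_6={p,s}: (p | r)=True p=True r=False
F((p | r)) holds; first witness at position 0.

Answer: 0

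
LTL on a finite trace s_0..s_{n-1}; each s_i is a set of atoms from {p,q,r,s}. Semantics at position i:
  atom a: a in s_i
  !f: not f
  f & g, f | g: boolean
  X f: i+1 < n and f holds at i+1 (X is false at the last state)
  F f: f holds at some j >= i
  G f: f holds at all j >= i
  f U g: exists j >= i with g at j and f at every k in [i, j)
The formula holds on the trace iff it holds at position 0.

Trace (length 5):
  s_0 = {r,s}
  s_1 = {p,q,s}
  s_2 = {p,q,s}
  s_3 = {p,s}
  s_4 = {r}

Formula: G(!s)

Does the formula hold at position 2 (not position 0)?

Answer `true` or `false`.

s_0={r,s}: G(!s)=False !s=False s=True
s_1={p,q,s}: G(!s)=False !s=False s=True
s_2={p,q,s}: G(!s)=False !s=False s=True
s_3={p,s}: G(!s)=False !s=False s=True
s_4={r}: G(!s)=True !s=True s=False
Evaluating at position 2: result = False

Answer: false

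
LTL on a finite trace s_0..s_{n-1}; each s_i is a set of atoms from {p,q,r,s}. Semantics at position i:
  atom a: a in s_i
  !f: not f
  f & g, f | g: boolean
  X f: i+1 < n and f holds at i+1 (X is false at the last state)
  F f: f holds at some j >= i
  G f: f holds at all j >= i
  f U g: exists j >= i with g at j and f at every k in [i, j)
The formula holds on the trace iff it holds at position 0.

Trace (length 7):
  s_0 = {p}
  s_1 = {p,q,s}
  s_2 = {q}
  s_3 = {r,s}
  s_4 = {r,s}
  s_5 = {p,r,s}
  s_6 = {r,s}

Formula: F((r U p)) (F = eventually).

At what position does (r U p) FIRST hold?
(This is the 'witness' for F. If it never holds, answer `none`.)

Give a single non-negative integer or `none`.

s_0={p}: (r U p)=True r=False p=True
s_1={p,q,s}: (r U p)=True r=False p=True
s_2={q}: (r U p)=False r=False p=False
s_3={r,s}: (r U p)=True r=True p=False
s_4={r,s}: (r U p)=True r=True p=False
s_5={p,r,s}: (r U p)=True r=True p=True
s_6={r,s}: (r U p)=False r=True p=False
F((r U p)) holds; first witness at position 0.

Answer: 0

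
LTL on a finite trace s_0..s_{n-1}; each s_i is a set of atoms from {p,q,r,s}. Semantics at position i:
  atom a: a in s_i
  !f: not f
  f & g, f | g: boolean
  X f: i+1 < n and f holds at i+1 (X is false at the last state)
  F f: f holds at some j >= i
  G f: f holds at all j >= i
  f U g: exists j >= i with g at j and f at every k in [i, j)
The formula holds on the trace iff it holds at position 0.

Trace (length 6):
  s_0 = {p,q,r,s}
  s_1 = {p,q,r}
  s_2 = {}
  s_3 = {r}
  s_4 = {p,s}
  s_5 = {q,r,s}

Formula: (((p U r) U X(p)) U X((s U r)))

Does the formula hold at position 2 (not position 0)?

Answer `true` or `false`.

Answer: true

Derivation:
s_0={p,q,r,s}: (((p U r) U X(p)) U X((s U r)))=True ((p U r) U X(p))=True (p U r)=True p=True r=True X(p)=True X((s U r))=True (s U r)=True s=True
s_1={p,q,r}: (((p U r) U X(p)) U X((s U r)))=False ((p U r) U X(p))=False (p U r)=True p=True r=True X(p)=False X((s U r))=False (s U r)=True s=False
s_2={}: (((p U r) U X(p)) U X((s U r)))=True ((p U r) U X(p))=False (p U r)=False p=False r=False X(p)=False X((s U r))=True (s U r)=False s=False
s_3={r}: (((p U r) U X(p)) U X((s U r)))=True ((p U r) U X(p))=True (p U r)=True p=False r=True X(p)=True X((s U r))=True (s U r)=True s=False
s_4={p,s}: (((p U r) U X(p)) U X((s U r)))=True ((p U r) U X(p))=False (p U r)=True p=True r=False X(p)=False X((s U r))=True (s U r)=True s=True
s_5={q,r,s}: (((p U r) U X(p)) U X((s U r)))=False ((p U r) U X(p))=False (p U r)=True p=False r=True X(p)=False X((s U r))=False (s U r)=True s=True
Evaluating at position 2: result = True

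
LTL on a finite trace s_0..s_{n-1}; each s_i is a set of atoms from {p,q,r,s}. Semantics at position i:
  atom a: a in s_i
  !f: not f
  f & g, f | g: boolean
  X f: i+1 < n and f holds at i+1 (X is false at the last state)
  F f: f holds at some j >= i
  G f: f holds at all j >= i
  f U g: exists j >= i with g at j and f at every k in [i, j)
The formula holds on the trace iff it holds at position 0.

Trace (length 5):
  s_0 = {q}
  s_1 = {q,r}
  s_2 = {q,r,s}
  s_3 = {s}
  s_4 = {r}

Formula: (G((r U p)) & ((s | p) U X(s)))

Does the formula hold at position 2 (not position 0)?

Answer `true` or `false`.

s_0={q}: (G((r U p)) & ((s | p) U X(s)))=False G((r U p))=False (r U p)=False r=False p=False ((s | p) U X(s))=False (s | p)=False s=False X(s)=False
s_1={q,r}: (G((r U p)) & ((s | p) U X(s)))=False G((r U p))=False (r U p)=False r=True p=False ((s | p) U X(s))=True (s | p)=False s=False X(s)=True
s_2={q,r,s}: (G((r U p)) & ((s | p) U X(s)))=False G((r U p))=False (r U p)=False r=True p=False ((s | p) U X(s))=True (s | p)=True s=True X(s)=True
s_3={s}: (G((r U p)) & ((s | p) U X(s)))=False G((r U p))=False (r U p)=False r=False p=False ((s | p) U X(s))=False (s | p)=True s=True X(s)=False
s_4={r}: (G((r U p)) & ((s | p) U X(s)))=False G((r U p))=False (r U p)=False r=True p=False ((s | p) U X(s))=False (s | p)=False s=False X(s)=False
Evaluating at position 2: result = False

Answer: false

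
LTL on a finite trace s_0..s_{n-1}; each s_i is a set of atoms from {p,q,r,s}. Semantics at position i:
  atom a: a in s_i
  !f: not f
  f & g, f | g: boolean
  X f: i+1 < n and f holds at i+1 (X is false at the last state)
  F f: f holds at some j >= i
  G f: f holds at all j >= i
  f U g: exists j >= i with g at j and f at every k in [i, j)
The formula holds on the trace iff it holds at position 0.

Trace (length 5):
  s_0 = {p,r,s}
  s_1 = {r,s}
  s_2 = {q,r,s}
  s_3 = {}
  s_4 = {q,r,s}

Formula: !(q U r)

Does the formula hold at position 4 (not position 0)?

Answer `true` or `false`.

s_0={p,r,s}: !(q U r)=False (q U r)=True q=False r=True
s_1={r,s}: !(q U r)=False (q U r)=True q=False r=True
s_2={q,r,s}: !(q U r)=False (q U r)=True q=True r=True
s_3={}: !(q U r)=True (q U r)=False q=False r=False
s_4={q,r,s}: !(q U r)=False (q U r)=True q=True r=True
Evaluating at position 4: result = False

Answer: false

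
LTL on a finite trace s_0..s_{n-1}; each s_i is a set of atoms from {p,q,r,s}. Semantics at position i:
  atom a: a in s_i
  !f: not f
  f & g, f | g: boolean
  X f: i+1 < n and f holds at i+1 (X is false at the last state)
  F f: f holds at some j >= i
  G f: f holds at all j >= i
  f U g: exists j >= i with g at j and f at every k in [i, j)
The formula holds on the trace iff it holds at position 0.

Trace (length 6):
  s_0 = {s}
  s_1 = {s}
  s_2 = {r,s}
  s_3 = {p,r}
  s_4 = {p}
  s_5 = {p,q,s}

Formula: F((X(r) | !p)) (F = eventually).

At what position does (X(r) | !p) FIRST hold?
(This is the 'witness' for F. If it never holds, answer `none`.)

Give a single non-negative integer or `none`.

Answer: 0

Derivation:
s_0={s}: (X(r) | !p)=True X(r)=False r=False !p=True p=False
s_1={s}: (X(r) | !p)=True X(r)=True r=False !p=True p=False
s_2={r,s}: (X(r) | !p)=True X(r)=True r=True !p=True p=False
s_3={p,r}: (X(r) | !p)=False X(r)=False r=True !p=False p=True
s_4={p}: (X(r) | !p)=False X(r)=False r=False !p=False p=True
s_5={p,q,s}: (X(r) | !p)=False X(r)=False r=False !p=False p=True
F((X(r) | !p)) holds; first witness at position 0.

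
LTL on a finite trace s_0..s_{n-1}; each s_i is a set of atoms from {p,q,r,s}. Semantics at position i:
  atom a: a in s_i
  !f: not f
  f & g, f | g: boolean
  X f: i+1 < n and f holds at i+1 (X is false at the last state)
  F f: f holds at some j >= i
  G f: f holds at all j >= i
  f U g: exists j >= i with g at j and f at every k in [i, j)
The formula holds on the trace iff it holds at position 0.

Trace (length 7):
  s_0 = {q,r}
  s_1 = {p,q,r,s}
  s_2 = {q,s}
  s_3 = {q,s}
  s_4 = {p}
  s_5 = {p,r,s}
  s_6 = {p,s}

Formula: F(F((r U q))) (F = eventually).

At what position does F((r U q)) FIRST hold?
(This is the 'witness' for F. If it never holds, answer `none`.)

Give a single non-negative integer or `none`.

Answer: 0

Derivation:
s_0={q,r}: F((r U q))=True (r U q)=True r=True q=True
s_1={p,q,r,s}: F((r U q))=True (r U q)=True r=True q=True
s_2={q,s}: F((r U q))=True (r U q)=True r=False q=True
s_3={q,s}: F((r U q))=True (r U q)=True r=False q=True
s_4={p}: F((r U q))=False (r U q)=False r=False q=False
s_5={p,r,s}: F((r U q))=False (r U q)=False r=True q=False
s_6={p,s}: F((r U q))=False (r U q)=False r=False q=False
F(F((r U q))) holds; first witness at position 0.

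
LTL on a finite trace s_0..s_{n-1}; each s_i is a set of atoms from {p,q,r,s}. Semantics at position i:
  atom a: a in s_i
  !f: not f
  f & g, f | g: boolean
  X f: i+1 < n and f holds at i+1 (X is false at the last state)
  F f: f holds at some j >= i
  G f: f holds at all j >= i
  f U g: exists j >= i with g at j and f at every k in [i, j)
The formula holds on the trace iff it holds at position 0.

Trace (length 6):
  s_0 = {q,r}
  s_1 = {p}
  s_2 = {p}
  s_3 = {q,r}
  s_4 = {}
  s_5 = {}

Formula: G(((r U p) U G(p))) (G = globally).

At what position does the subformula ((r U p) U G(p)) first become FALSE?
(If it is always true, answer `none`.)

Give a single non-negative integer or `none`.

Answer: 0

Derivation:
s_0={q,r}: ((r U p) U G(p))=False (r U p)=True r=True p=False G(p)=False
s_1={p}: ((r U p) U G(p))=False (r U p)=True r=False p=True G(p)=False
s_2={p}: ((r U p) U G(p))=False (r U p)=True r=False p=True G(p)=False
s_3={q,r}: ((r U p) U G(p))=False (r U p)=False r=True p=False G(p)=False
s_4={}: ((r U p) U G(p))=False (r U p)=False r=False p=False G(p)=False
s_5={}: ((r U p) U G(p))=False (r U p)=False r=False p=False G(p)=False
G(((r U p) U G(p))) holds globally = False
First violation at position 0.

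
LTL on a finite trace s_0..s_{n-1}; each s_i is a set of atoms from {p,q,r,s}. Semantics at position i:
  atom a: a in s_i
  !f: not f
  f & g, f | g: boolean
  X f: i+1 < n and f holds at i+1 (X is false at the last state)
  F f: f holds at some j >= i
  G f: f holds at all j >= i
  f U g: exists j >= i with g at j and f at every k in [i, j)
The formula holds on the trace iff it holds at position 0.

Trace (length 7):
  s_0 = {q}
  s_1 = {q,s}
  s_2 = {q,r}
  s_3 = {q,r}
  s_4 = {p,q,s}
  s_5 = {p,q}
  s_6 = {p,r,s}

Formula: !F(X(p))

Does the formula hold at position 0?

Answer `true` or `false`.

Answer: false

Derivation:
s_0={q}: !F(X(p))=False F(X(p))=True X(p)=False p=False
s_1={q,s}: !F(X(p))=False F(X(p))=True X(p)=False p=False
s_2={q,r}: !F(X(p))=False F(X(p))=True X(p)=False p=False
s_3={q,r}: !F(X(p))=False F(X(p))=True X(p)=True p=False
s_4={p,q,s}: !F(X(p))=False F(X(p))=True X(p)=True p=True
s_5={p,q}: !F(X(p))=False F(X(p))=True X(p)=True p=True
s_6={p,r,s}: !F(X(p))=True F(X(p))=False X(p)=False p=True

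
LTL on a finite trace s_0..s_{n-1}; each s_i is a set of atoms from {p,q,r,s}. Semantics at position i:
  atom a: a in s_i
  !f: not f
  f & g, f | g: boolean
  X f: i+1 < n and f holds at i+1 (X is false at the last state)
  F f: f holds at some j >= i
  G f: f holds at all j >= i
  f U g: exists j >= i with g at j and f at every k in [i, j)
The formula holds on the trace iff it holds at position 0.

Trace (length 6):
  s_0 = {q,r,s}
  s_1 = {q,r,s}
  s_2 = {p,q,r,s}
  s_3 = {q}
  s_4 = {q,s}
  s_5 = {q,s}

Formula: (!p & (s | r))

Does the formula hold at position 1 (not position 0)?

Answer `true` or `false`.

Answer: true

Derivation:
s_0={q,r,s}: (!p & (s | r))=True !p=True p=False (s | r)=True s=True r=True
s_1={q,r,s}: (!p & (s | r))=True !p=True p=False (s | r)=True s=True r=True
s_2={p,q,r,s}: (!p & (s | r))=False !p=False p=True (s | r)=True s=True r=True
s_3={q}: (!p & (s | r))=False !p=True p=False (s | r)=False s=False r=False
s_4={q,s}: (!p & (s | r))=True !p=True p=False (s | r)=True s=True r=False
s_5={q,s}: (!p & (s | r))=True !p=True p=False (s | r)=True s=True r=False
Evaluating at position 1: result = True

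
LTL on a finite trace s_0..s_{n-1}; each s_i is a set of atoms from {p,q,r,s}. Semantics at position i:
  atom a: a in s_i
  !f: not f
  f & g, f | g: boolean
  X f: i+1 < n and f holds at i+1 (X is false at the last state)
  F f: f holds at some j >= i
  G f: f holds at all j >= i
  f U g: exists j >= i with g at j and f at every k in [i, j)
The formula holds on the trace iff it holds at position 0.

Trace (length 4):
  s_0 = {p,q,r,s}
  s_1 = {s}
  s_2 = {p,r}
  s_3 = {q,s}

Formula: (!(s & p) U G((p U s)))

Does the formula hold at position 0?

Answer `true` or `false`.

s_0={p,q,r,s}: (!(s & p) U G((p U s)))=True !(s & p)=False (s & p)=True s=True p=True G((p U s))=True (p U s)=True
s_1={s}: (!(s & p) U G((p U s)))=True !(s & p)=True (s & p)=False s=True p=False G((p U s))=True (p U s)=True
s_2={p,r}: (!(s & p) U G((p U s)))=True !(s & p)=True (s & p)=False s=False p=True G((p U s))=True (p U s)=True
s_3={q,s}: (!(s & p) U G((p U s)))=True !(s & p)=True (s & p)=False s=True p=False G((p U s))=True (p U s)=True

Answer: true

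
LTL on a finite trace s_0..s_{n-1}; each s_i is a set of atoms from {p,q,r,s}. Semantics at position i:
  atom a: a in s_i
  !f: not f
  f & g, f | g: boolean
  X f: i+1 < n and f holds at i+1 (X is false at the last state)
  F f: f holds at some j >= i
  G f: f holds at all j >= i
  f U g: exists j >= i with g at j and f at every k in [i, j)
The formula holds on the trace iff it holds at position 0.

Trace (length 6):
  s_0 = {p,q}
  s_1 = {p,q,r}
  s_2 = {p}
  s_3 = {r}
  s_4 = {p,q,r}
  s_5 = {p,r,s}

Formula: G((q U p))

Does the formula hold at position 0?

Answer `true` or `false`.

Answer: false

Derivation:
s_0={p,q}: G((q U p))=False (q U p)=True q=True p=True
s_1={p,q,r}: G((q U p))=False (q U p)=True q=True p=True
s_2={p}: G((q U p))=False (q U p)=True q=False p=True
s_3={r}: G((q U p))=False (q U p)=False q=False p=False
s_4={p,q,r}: G((q U p))=True (q U p)=True q=True p=True
s_5={p,r,s}: G((q U p))=True (q U p)=True q=False p=True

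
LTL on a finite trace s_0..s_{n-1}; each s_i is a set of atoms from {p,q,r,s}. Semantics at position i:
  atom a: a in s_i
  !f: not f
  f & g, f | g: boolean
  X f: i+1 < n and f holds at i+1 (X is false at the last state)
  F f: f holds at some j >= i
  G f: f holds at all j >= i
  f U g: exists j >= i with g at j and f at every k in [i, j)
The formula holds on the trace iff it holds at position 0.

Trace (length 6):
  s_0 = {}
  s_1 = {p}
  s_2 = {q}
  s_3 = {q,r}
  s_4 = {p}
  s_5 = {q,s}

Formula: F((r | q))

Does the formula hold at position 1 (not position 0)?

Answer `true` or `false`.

Answer: true

Derivation:
s_0={}: F((r | q))=True (r | q)=False r=False q=False
s_1={p}: F((r | q))=True (r | q)=False r=False q=False
s_2={q}: F((r | q))=True (r | q)=True r=False q=True
s_3={q,r}: F((r | q))=True (r | q)=True r=True q=True
s_4={p}: F((r | q))=True (r | q)=False r=False q=False
s_5={q,s}: F((r | q))=True (r | q)=True r=False q=True
Evaluating at position 1: result = True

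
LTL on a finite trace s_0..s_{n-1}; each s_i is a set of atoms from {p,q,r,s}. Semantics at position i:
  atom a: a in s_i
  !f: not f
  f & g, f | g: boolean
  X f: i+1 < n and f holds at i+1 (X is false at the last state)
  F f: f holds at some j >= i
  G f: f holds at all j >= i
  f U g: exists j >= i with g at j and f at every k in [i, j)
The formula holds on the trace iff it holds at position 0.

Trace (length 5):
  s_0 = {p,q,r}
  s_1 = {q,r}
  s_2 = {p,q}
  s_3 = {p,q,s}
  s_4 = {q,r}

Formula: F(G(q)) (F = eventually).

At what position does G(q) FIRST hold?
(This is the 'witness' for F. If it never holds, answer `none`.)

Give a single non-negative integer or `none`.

Answer: 0

Derivation:
s_0={p,q,r}: G(q)=True q=True
s_1={q,r}: G(q)=True q=True
s_2={p,q}: G(q)=True q=True
s_3={p,q,s}: G(q)=True q=True
s_4={q,r}: G(q)=True q=True
F(G(q)) holds; first witness at position 0.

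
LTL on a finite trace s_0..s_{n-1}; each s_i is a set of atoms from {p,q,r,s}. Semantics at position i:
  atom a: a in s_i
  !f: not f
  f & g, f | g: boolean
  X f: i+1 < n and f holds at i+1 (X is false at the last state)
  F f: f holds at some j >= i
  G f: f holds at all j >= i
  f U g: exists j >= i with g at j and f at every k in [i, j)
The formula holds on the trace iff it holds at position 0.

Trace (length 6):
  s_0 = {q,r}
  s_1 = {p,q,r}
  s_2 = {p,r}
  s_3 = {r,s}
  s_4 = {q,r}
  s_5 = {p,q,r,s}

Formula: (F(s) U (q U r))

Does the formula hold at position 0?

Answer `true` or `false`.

Answer: true

Derivation:
s_0={q,r}: (F(s) U (q U r))=True F(s)=True s=False (q U r)=True q=True r=True
s_1={p,q,r}: (F(s) U (q U r))=True F(s)=True s=False (q U r)=True q=True r=True
s_2={p,r}: (F(s) U (q U r))=True F(s)=True s=False (q U r)=True q=False r=True
s_3={r,s}: (F(s) U (q U r))=True F(s)=True s=True (q U r)=True q=False r=True
s_4={q,r}: (F(s) U (q U r))=True F(s)=True s=False (q U r)=True q=True r=True
s_5={p,q,r,s}: (F(s) U (q U r))=True F(s)=True s=True (q U r)=True q=True r=True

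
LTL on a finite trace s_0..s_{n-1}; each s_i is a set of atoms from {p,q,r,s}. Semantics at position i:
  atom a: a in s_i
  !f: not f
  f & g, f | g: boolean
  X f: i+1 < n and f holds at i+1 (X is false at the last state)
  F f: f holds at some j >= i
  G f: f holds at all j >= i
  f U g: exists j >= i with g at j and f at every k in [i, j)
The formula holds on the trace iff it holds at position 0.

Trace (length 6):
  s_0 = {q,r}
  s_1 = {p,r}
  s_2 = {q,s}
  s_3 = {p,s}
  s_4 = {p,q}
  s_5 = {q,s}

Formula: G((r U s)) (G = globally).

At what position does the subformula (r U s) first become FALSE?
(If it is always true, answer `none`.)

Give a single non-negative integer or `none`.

s_0={q,r}: (r U s)=True r=True s=False
s_1={p,r}: (r U s)=True r=True s=False
s_2={q,s}: (r U s)=True r=False s=True
s_3={p,s}: (r U s)=True r=False s=True
s_4={p,q}: (r U s)=False r=False s=False
s_5={q,s}: (r U s)=True r=False s=True
G((r U s)) holds globally = False
First violation at position 4.

Answer: 4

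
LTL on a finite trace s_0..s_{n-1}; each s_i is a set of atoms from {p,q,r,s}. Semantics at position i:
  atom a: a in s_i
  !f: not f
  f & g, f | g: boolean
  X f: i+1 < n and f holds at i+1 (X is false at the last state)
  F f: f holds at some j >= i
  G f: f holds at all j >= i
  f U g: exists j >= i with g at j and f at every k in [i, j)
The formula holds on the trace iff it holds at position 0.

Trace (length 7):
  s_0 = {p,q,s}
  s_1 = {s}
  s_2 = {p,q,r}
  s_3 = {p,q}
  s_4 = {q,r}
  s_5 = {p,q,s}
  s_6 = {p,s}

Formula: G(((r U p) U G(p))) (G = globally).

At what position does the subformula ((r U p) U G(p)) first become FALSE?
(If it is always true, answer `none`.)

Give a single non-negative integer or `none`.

Answer: 0

Derivation:
s_0={p,q,s}: ((r U p) U G(p))=False (r U p)=True r=False p=True G(p)=False
s_1={s}: ((r U p) U G(p))=False (r U p)=False r=False p=False G(p)=False
s_2={p,q,r}: ((r U p) U G(p))=True (r U p)=True r=True p=True G(p)=False
s_3={p,q}: ((r U p) U G(p))=True (r U p)=True r=False p=True G(p)=False
s_4={q,r}: ((r U p) U G(p))=True (r U p)=True r=True p=False G(p)=False
s_5={p,q,s}: ((r U p) U G(p))=True (r U p)=True r=False p=True G(p)=True
s_6={p,s}: ((r U p) U G(p))=True (r U p)=True r=False p=True G(p)=True
G(((r U p) U G(p))) holds globally = False
First violation at position 0.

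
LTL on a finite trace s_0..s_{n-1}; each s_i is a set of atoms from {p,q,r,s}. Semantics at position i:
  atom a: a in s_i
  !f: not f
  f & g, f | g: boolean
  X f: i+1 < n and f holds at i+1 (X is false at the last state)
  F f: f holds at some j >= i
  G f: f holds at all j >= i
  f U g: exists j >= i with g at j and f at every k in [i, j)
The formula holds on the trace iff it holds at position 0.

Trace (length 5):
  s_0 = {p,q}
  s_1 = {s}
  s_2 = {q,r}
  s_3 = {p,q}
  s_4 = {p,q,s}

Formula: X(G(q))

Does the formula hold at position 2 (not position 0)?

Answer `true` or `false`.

s_0={p,q}: X(G(q))=False G(q)=False q=True
s_1={s}: X(G(q))=True G(q)=False q=False
s_2={q,r}: X(G(q))=True G(q)=True q=True
s_3={p,q}: X(G(q))=True G(q)=True q=True
s_4={p,q,s}: X(G(q))=False G(q)=True q=True
Evaluating at position 2: result = True

Answer: true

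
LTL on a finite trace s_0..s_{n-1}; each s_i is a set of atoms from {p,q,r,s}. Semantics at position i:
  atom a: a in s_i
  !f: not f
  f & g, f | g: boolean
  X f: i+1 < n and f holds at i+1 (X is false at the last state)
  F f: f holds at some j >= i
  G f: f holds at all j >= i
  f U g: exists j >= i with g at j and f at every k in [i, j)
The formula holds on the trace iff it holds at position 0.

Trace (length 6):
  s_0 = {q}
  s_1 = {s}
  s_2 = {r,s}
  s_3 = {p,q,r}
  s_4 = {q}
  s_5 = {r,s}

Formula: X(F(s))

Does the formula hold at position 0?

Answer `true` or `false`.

s_0={q}: X(F(s))=True F(s)=True s=False
s_1={s}: X(F(s))=True F(s)=True s=True
s_2={r,s}: X(F(s))=True F(s)=True s=True
s_3={p,q,r}: X(F(s))=True F(s)=True s=False
s_4={q}: X(F(s))=True F(s)=True s=False
s_5={r,s}: X(F(s))=False F(s)=True s=True

Answer: true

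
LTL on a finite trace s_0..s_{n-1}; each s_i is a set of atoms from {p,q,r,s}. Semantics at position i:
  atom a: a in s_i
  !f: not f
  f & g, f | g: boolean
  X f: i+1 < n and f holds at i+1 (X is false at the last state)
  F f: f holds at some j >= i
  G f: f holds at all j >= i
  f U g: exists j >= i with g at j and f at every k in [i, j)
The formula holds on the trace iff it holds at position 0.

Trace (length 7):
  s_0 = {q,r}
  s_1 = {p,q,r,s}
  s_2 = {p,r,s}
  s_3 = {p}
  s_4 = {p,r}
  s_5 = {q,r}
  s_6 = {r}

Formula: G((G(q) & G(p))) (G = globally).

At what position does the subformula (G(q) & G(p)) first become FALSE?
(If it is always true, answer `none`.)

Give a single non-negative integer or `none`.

s_0={q,r}: (G(q) & G(p))=False G(q)=False q=True G(p)=False p=False
s_1={p,q,r,s}: (G(q) & G(p))=False G(q)=False q=True G(p)=False p=True
s_2={p,r,s}: (G(q) & G(p))=False G(q)=False q=False G(p)=False p=True
s_3={p}: (G(q) & G(p))=False G(q)=False q=False G(p)=False p=True
s_4={p,r}: (G(q) & G(p))=False G(q)=False q=False G(p)=False p=True
s_5={q,r}: (G(q) & G(p))=False G(q)=False q=True G(p)=False p=False
s_6={r}: (G(q) & G(p))=False G(q)=False q=False G(p)=False p=False
G((G(q) & G(p))) holds globally = False
First violation at position 0.

Answer: 0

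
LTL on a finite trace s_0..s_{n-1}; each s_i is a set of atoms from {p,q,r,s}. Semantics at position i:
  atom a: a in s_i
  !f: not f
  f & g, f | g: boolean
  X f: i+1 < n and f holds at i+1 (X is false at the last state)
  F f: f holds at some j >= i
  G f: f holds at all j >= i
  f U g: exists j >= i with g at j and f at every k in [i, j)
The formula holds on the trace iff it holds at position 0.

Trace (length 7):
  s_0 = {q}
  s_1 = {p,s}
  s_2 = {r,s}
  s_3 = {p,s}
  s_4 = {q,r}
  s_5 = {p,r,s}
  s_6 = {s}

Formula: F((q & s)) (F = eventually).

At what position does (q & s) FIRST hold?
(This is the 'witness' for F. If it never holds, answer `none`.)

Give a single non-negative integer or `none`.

s_0={q}: (q & s)=False q=True s=False
s_1={p,s}: (q & s)=False q=False s=True
s_2={r,s}: (q & s)=False q=False s=True
s_3={p,s}: (q & s)=False q=False s=True
s_4={q,r}: (q & s)=False q=True s=False
s_5={p,r,s}: (q & s)=False q=False s=True
s_6={s}: (q & s)=False q=False s=True
F((q & s)) does not hold (no witness exists).

Answer: none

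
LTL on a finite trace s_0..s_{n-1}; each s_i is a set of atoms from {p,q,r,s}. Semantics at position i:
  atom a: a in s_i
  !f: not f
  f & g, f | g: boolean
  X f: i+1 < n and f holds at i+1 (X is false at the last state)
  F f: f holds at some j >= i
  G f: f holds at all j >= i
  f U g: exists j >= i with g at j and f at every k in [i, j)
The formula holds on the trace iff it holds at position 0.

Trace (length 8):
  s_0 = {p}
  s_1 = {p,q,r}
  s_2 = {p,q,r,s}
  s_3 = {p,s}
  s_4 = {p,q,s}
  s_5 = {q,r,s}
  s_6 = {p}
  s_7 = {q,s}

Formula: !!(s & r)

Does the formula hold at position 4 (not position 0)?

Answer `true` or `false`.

s_0={p}: !!(s & r)=False !(s & r)=True (s & r)=False s=False r=False
s_1={p,q,r}: !!(s & r)=False !(s & r)=True (s & r)=False s=False r=True
s_2={p,q,r,s}: !!(s & r)=True !(s & r)=False (s & r)=True s=True r=True
s_3={p,s}: !!(s & r)=False !(s & r)=True (s & r)=False s=True r=False
s_4={p,q,s}: !!(s & r)=False !(s & r)=True (s & r)=False s=True r=False
s_5={q,r,s}: !!(s & r)=True !(s & r)=False (s & r)=True s=True r=True
s_6={p}: !!(s & r)=False !(s & r)=True (s & r)=False s=False r=False
s_7={q,s}: !!(s & r)=False !(s & r)=True (s & r)=False s=True r=False
Evaluating at position 4: result = False

Answer: false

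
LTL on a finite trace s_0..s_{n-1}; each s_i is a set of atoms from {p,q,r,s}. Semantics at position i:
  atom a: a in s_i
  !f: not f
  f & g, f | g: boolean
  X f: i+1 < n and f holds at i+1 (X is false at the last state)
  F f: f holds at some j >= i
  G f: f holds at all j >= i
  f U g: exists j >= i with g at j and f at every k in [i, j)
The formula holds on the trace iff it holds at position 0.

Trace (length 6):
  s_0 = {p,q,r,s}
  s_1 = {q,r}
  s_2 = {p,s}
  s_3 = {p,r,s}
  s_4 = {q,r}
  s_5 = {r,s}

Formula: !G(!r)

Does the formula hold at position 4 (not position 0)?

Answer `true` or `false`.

Answer: true

Derivation:
s_0={p,q,r,s}: !G(!r)=True G(!r)=False !r=False r=True
s_1={q,r}: !G(!r)=True G(!r)=False !r=False r=True
s_2={p,s}: !G(!r)=True G(!r)=False !r=True r=False
s_3={p,r,s}: !G(!r)=True G(!r)=False !r=False r=True
s_4={q,r}: !G(!r)=True G(!r)=False !r=False r=True
s_5={r,s}: !G(!r)=True G(!r)=False !r=False r=True
Evaluating at position 4: result = True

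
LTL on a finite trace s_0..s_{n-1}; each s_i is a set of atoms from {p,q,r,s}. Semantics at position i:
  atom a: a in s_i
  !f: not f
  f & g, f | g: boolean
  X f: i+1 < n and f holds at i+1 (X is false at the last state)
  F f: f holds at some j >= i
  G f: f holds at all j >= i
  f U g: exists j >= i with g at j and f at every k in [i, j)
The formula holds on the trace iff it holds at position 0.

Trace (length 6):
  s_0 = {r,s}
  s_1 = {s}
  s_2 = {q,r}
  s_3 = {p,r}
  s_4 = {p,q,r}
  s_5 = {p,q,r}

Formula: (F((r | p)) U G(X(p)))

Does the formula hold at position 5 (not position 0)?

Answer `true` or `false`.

s_0={r,s}: (F((r | p)) U G(X(p)))=False F((r | p))=True (r | p)=True r=True p=False G(X(p))=False X(p)=False
s_1={s}: (F((r | p)) U G(X(p)))=False F((r | p))=True (r | p)=False r=False p=False G(X(p))=False X(p)=False
s_2={q,r}: (F((r | p)) U G(X(p)))=False F((r | p))=True (r | p)=True r=True p=False G(X(p))=False X(p)=True
s_3={p,r}: (F((r | p)) U G(X(p)))=False F((r | p))=True (r | p)=True r=True p=True G(X(p))=False X(p)=True
s_4={p,q,r}: (F((r | p)) U G(X(p)))=False F((r | p))=True (r | p)=True r=True p=True G(X(p))=False X(p)=True
s_5={p,q,r}: (F((r | p)) U G(X(p)))=False F((r | p))=True (r | p)=True r=True p=True G(X(p))=False X(p)=False
Evaluating at position 5: result = False

Answer: false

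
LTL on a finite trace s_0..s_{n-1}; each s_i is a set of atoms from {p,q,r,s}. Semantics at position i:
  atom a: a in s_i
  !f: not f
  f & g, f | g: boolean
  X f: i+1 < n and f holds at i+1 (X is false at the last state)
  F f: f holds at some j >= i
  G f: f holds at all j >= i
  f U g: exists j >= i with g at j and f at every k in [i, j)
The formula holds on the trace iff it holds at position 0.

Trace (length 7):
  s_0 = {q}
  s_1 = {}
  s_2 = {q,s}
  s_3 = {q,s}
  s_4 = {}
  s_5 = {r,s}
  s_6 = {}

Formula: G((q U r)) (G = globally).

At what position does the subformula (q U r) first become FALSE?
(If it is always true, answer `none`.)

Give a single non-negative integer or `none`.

s_0={q}: (q U r)=False q=True r=False
s_1={}: (q U r)=False q=False r=False
s_2={q,s}: (q U r)=False q=True r=False
s_3={q,s}: (q U r)=False q=True r=False
s_4={}: (q U r)=False q=False r=False
s_5={r,s}: (q U r)=True q=False r=True
s_6={}: (q U r)=False q=False r=False
G((q U r)) holds globally = False
First violation at position 0.

Answer: 0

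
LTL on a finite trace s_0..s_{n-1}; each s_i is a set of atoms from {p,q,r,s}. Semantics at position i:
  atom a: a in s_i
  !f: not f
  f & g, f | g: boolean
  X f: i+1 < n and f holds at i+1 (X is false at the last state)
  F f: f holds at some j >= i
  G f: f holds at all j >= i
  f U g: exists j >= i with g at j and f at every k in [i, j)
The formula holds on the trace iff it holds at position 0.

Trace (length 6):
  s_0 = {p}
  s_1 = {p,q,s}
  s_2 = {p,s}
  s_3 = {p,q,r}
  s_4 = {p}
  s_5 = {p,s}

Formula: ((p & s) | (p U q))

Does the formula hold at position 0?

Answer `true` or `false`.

s_0={p}: ((p & s) | (p U q))=True (p & s)=False p=True s=False (p U q)=True q=False
s_1={p,q,s}: ((p & s) | (p U q))=True (p & s)=True p=True s=True (p U q)=True q=True
s_2={p,s}: ((p & s) | (p U q))=True (p & s)=True p=True s=True (p U q)=True q=False
s_3={p,q,r}: ((p & s) | (p U q))=True (p & s)=False p=True s=False (p U q)=True q=True
s_4={p}: ((p & s) | (p U q))=False (p & s)=False p=True s=False (p U q)=False q=False
s_5={p,s}: ((p & s) | (p U q))=True (p & s)=True p=True s=True (p U q)=False q=False

Answer: true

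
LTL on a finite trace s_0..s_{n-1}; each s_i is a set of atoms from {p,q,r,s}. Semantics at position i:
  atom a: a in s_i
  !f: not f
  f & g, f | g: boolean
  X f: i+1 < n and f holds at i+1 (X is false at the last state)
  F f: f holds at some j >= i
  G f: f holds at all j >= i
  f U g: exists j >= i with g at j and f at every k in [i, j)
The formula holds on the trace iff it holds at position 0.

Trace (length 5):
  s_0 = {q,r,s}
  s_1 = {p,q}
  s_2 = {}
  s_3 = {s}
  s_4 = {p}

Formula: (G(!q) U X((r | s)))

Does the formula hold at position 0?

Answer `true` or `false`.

s_0={q,r,s}: (G(!q) U X((r | s)))=False G(!q)=False !q=False q=True X((r | s))=False (r | s)=True r=True s=True
s_1={p,q}: (G(!q) U X((r | s)))=False G(!q)=False !q=False q=True X((r | s))=False (r | s)=False r=False s=False
s_2={}: (G(!q) U X((r | s)))=True G(!q)=True !q=True q=False X((r | s))=True (r | s)=False r=False s=False
s_3={s}: (G(!q) U X((r | s)))=False G(!q)=True !q=True q=False X((r | s))=False (r | s)=True r=False s=True
s_4={p}: (G(!q) U X((r | s)))=False G(!q)=True !q=True q=False X((r | s))=False (r | s)=False r=False s=False

Answer: false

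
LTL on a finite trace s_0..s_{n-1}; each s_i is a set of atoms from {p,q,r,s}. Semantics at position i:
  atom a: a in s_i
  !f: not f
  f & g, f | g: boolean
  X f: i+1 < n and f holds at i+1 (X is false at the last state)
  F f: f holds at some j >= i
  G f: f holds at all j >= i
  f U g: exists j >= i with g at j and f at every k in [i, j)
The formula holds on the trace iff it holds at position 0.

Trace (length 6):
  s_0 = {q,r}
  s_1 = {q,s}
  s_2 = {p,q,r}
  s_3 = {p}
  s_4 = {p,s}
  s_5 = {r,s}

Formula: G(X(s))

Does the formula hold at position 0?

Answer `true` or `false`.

Answer: false

Derivation:
s_0={q,r}: G(X(s))=False X(s)=True s=False
s_1={q,s}: G(X(s))=False X(s)=False s=True
s_2={p,q,r}: G(X(s))=False X(s)=False s=False
s_3={p}: G(X(s))=False X(s)=True s=False
s_4={p,s}: G(X(s))=False X(s)=True s=True
s_5={r,s}: G(X(s))=False X(s)=False s=True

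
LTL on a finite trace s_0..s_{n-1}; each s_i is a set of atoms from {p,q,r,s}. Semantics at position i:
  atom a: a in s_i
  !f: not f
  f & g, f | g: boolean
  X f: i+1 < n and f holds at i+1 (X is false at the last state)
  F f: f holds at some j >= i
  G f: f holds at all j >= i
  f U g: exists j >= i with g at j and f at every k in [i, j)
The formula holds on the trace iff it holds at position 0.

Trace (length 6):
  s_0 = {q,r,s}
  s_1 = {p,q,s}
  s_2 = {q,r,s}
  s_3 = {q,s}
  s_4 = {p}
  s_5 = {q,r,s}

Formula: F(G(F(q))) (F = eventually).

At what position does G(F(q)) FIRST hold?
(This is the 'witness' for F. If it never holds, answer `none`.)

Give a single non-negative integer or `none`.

s_0={q,r,s}: G(F(q))=True F(q)=True q=True
s_1={p,q,s}: G(F(q))=True F(q)=True q=True
s_2={q,r,s}: G(F(q))=True F(q)=True q=True
s_3={q,s}: G(F(q))=True F(q)=True q=True
s_4={p}: G(F(q))=True F(q)=True q=False
s_5={q,r,s}: G(F(q))=True F(q)=True q=True
F(G(F(q))) holds; first witness at position 0.

Answer: 0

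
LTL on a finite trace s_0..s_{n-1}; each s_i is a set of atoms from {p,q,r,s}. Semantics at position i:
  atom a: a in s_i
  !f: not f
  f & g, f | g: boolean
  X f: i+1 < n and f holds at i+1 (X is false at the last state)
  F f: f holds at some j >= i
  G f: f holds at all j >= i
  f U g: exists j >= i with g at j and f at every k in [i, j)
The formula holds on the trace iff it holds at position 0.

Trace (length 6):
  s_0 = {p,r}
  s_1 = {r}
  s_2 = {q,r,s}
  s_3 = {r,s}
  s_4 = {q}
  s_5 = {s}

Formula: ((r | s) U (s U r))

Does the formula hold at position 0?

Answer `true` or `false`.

Answer: true

Derivation:
s_0={p,r}: ((r | s) U (s U r))=True (r | s)=True r=True s=False (s U r)=True
s_1={r}: ((r | s) U (s U r))=True (r | s)=True r=True s=False (s U r)=True
s_2={q,r,s}: ((r | s) U (s U r))=True (r | s)=True r=True s=True (s U r)=True
s_3={r,s}: ((r | s) U (s U r))=True (r | s)=True r=True s=True (s U r)=True
s_4={q}: ((r | s) U (s U r))=False (r | s)=False r=False s=False (s U r)=False
s_5={s}: ((r | s) U (s U r))=False (r | s)=True r=False s=True (s U r)=False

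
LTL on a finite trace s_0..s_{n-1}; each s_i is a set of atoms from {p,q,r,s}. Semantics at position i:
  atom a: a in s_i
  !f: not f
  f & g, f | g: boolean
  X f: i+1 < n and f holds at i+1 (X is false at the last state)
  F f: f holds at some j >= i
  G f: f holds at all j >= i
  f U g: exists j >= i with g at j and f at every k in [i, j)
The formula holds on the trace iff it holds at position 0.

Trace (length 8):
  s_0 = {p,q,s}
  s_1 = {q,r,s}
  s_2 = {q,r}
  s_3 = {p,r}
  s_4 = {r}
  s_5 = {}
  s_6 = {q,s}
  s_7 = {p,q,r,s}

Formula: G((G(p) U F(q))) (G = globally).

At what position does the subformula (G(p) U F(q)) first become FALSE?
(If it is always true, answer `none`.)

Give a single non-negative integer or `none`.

Answer: none

Derivation:
s_0={p,q,s}: (G(p) U F(q))=True G(p)=False p=True F(q)=True q=True
s_1={q,r,s}: (G(p) U F(q))=True G(p)=False p=False F(q)=True q=True
s_2={q,r}: (G(p) U F(q))=True G(p)=False p=False F(q)=True q=True
s_3={p,r}: (G(p) U F(q))=True G(p)=False p=True F(q)=True q=False
s_4={r}: (G(p) U F(q))=True G(p)=False p=False F(q)=True q=False
s_5={}: (G(p) U F(q))=True G(p)=False p=False F(q)=True q=False
s_6={q,s}: (G(p) U F(q))=True G(p)=False p=False F(q)=True q=True
s_7={p,q,r,s}: (G(p) U F(q))=True G(p)=True p=True F(q)=True q=True
G((G(p) U F(q))) holds globally = True
No violation — formula holds at every position.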